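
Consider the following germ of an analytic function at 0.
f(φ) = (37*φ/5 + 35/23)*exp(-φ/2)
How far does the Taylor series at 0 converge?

The radius of convergence is infinite.

The factor exp(-φ/2) is entire and contributes no finite singular point.
The polynomial part has no poles.
No finite singular points: the Taylor series at 0 converges everywhere.


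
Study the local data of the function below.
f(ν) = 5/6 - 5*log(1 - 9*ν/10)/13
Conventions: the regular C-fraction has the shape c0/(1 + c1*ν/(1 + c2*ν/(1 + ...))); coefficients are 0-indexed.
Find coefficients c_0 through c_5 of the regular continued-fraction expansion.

Taylor coefficients (expand at 0): a_0 = 5/6, a_1 = 9/26, a_2 = 81/520, a_3 = 243/2600, a_4 = 6561/104000, a_5 = 59049/1300000.
c0 = a_0 = 5/6. Peel one level at a time: if S = 1 + c*ν/S' with S'(0) = 1, then c is the ν-coefficient of S and S' = c*ν/(S - 1).
S_1 = c0/f = 1 + (-27/65)*ν + (-243/16900)*ν^2 + ...; c1 = -27/65.
S_2 = c1*ν/(S_1 - 1) = 1 + (-9/260)*ν + (-27/400)*ν^2 + ...; c2 = -9/260.
S_3 = c2*ν/(S_2 - 1) = 1 + (-39/20)*ν + (117/40)*ν^2 + ...; c3 = -39/20.
S_4 = c3*ν/(S_3 - 1) = 1 + (3/2)*ν + (-27/500)*ν^2 + ...; c4 = 3/2.
S_5 = c4*ν/(S_4 - 1) = 1 + (9/250)*ν + ...; c5 = 9/250.

The regular C-fraction coefficients are [5/6, -27/65, -9/260, -39/20, 3/2, 9/250].


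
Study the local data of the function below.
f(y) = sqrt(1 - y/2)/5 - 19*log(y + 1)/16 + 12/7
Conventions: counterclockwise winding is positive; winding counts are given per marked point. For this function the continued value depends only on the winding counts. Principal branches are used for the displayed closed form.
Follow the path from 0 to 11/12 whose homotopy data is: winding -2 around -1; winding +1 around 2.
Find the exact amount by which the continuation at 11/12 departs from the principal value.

The rational part is single-valued and drops out of the difference; each branch term changes only by its own monodromy.
(1/5)*sqrt(1 - y/(2)): winding +1 is odd, the square root flips sign, contributing -2*(1/5)*sqrt(1 - (11/12)/(2)) = -2*(1/5)*sqrt(13/24) = -(1/30)*sqrt(78).
(-19/16)*log(1 - y/(-1)): each positive loop around -1 adds 2*pi*i to the log, so winding -2 contributes (-19/16)*(-2)*2*pi*i = (19/4)*pi*i.
Summing the contributions at y = 11/12 gives (-(1/30)*sqrt(78)) + ((19/4)*pi)*i.

Continued minus principal equals (-(1/30)*sqrt(78)) + ((19/4)*pi)*i.


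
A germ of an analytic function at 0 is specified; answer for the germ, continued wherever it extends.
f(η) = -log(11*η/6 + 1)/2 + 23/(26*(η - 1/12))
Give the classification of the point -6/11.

The term (-1/2)*log(1 - η/(-6/11)) has argument 1 - -6/11/(-6/11) = 0 at -6/11: a logarithmic (infinitely-sheeted) branch point; the remaining terms are analytic or single-valued there.

The point is a logarithmic branch point.


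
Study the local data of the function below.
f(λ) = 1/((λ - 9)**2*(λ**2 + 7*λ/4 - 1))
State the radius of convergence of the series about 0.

Denominator factor (λ**2 + 7*λ/4 - 1): discriminant 113/16, real irrational roots -7/8 + (1/8)*sqrt(113) and -7/8 - (1/8)*sqrt(113); poles of order 1, moduli -7/8 + (1/8)*sqrt(113) and 7/8 + (1/8)*sqrt(113).
Denominator factor (λ - 9)^2: pole of order 2 at 9, modulus 9.
The radius of convergence is the smallest modulus among the singular points: -7/8 + (1/8)*sqrt(113).

The radius of convergence is -7/8 + (1/8)*sqrt(113).


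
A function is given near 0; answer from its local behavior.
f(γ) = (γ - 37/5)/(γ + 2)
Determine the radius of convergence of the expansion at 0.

Denominator factor (γ + 2): pole of order 1 at -2, modulus 2.
The radius of convergence is the smallest modulus among the singular points: 2.

The radius of convergence is 2.


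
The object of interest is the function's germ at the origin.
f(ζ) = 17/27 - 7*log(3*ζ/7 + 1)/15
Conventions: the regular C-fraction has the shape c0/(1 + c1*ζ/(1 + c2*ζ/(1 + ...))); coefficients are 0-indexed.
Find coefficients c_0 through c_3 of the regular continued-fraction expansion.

The regular C-fraction coefficients are [17/27, 27/85, -123/1190, -85/574].

Taylor coefficients (expand at 0): a_0 = 17/27, a_1 = -1/5, a_2 = 3/70, a_3 = -3/245.
c0 = a_0 = 17/27. Peel one level at a time: if S = 1 + c*ζ/S' with S'(0) = 1, then c is the ζ-coefficient of S and S' = c*ζ/(S - 1).
S_1 = c0/f = 1 + (27/85)*ζ + (3321/101150)*ζ^2 + ...; c1 = 27/85.
S_2 = c1*ζ/(S_1 - 1) = 1 + (-123/1190)*ζ + (-3/196)*ζ^2 + ...; c2 = -123/1190.
S_3 = c2*ζ/(S_2 - 1) = 1 + (-85/574)*ζ + ...; c3 = -85/574.


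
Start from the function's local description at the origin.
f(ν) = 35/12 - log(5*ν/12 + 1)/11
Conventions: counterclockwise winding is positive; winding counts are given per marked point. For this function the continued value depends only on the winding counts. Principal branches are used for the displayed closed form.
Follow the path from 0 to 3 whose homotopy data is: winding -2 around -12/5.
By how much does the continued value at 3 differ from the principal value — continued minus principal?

The rational part is single-valued and drops out of the difference; each branch term changes only by its own monodromy.
(-1/11)*log(1 - ν/(-12/5)): each positive loop around -12/5 adds 2*pi*i to the log, so winding -2 contributes (-1/11)*(-2)*2*pi*i = (4/11)*pi*i.
Summing the contributions at ν = 3 gives (4/11)*pi*i.

Continued minus principal equals (4/11)*pi*i.


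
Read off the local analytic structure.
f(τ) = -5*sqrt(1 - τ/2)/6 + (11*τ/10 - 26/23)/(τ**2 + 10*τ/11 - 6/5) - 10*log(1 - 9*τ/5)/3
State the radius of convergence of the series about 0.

Denominator factor (τ**2 + 10*τ/11 - 6/5): discriminant 3404/605, real irrational roots -5/11 + (1/55)*sqrt(4255) and -5/11 - (1/55)*sqrt(4255); poles of order 1, moduli -5/11 + (1/55)*sqrt(4255) and 5/11 + (1/55)*sqrt(4255).
Branch term (-5/6)*sqrt(1 - τ/(2)): its argument vanishes at τ = 2, a square-root branch point, modulus 2.
Branch term (-10/3)*log(1 - τ/(5/9)): its argument vanishes at τ = 5/9, a logarithmic branch point, modulus 5/9.
The radius of convergence is the smallest modulus among the singular points: 5/9.

The radius of convergence is 5/9.


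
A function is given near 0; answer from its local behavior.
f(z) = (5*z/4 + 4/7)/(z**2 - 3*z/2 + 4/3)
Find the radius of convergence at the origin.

Denominator factor (z**2 - 3*z/2 + 4/3): discriminant -37/12, complex-conjugate roots (3/4) + ((1/12)*sqrt(111))*i and (3/4) - ((1/12)*sqrt(111))*i; poles of order 1, moduli (2/3)*sqrt(3) and (2/3)*sqrt(3).
The radius of convergence is the smallest modulus among the singular points: (2/3)*sqrt(3).

The radius of convergence is (2/3)*sqrt(3).


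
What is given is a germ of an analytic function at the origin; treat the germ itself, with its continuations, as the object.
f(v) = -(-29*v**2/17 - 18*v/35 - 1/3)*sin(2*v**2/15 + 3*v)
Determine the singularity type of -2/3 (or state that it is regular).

There is no denominator, hence no pole anywhere.
The factor -sin(2*v**2/15 + 3*v) is entire.
So the germ continues analytically to -2/3.

The point is a regular point.


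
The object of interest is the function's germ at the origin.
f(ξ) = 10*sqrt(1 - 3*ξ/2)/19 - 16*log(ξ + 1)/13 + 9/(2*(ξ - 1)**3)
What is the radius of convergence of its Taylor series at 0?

The radius of convergence is 2/3.

Denominator factor (ξ - 1)^3: pole of order 3 at 1, modulus 1.
Branch term (-16/13)*log(1 - ξ/(-1)): its argument vanishes at ξ = -1, a logarithmic branch point, modulus 1.
Branch term (10/19)*sqrt(1 - ξ/(2/3)): its argument vanishes at ξ = 2/3, a square-root branch point, modulus 2/3.
The radius of convergence is the smallest modulus among the singular points: 2/3.


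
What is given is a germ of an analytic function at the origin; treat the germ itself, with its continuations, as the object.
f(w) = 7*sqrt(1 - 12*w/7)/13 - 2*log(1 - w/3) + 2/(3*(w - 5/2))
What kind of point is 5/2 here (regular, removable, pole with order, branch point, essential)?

The denominator factor w - 5/2 vanishes at 5/2 and appears to the power 1; the numerator there equals 2/3, nonzero, and no other factor vanishes.
The branch terms are analytic at this point.
Hence a pole whose order is the multiplicity, 1.

The point is a pole of order 1.


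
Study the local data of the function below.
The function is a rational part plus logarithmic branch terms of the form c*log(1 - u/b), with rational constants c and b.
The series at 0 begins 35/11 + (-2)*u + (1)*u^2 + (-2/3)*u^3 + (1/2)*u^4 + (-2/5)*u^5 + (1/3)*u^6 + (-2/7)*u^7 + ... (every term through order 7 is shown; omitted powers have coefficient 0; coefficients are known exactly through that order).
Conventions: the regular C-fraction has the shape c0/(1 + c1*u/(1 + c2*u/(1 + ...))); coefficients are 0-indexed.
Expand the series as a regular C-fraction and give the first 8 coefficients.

The regular C-fraction coefficients are [35/11, 22/35, -9/70, -35/54, 31/27, 9/155, 137/310, 279/1918].

Taylor coefficients (read off): a_0 = 35/11, a_1 = -2, a_2 = 1, a_3 = -2/3, a_4 = 1/2, a_5 = -2/5, a_6 = 1/3, a_7 = -2/7.
c0 = a_0 = 35/11. Peel one level at a time: if S = 1 + c*u/S' with S'(0) = 1, then c is the u-coefficient of S and S' = c*u/(S - 1).
S_1 = c0/f = 1 + (22/35)*u + (99/1225)*u^2 + ...; c1 = 22/35.
S_2 = c1*u/(S_1 - 1) = 1 + (-9/70)*u + (-1/12)*u^2 + ...; c2 = -9/70.
S_3 = c2*u/(S_2 - 1) = 1 + (-35/54)*u + (1085/1458)*u^2 + ...; c3 = -35/54.
S_4 = c3*u/(S_3 - 1) = 1 + (31/27)*u + (-1/15)*u^2 + ...; c4 = 31/27.
S_5 = c4*u/(S_4 - 1) = 1 + (9/155)*u + (-1233/48050)*u^2 + ...; c5 = 9/155.
S_6 = c5*u/(S_5 - 1) = 1 + (137/310)*u + (-9/140)*u^2 + ...; c6 = 137/310.
S_7 = c6*u/(S_6 - 1) = 1 + (279/1918)*u + ...; c7 = 279/1918.


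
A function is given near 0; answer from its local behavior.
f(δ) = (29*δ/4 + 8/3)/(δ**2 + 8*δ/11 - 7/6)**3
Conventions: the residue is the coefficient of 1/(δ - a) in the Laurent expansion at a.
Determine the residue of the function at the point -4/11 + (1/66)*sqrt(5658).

The factor δ**2 + 8*δ/11 - 7/6 splits as (δ - a)(δ - a') with a = -4/11 + (1/66)*sqrt(5658), a' = -4/11 - (1/66)*sqrt(5658). At the order-3 pole a set g(δ) = (δ - a)^3*f(δ) = [29*δ/4 + 8/3] / (δ - a')^3.
Order-3 pole: residue = g''(a)/2; g''(-4/11 + (1/66)*sqrt(5658)) = (131769/1677123614)*sqrt(5658), so the residue is (131769/3354247228)*sqrt(5658).

The residue is (131769/3354247228)*sqrt(5658).


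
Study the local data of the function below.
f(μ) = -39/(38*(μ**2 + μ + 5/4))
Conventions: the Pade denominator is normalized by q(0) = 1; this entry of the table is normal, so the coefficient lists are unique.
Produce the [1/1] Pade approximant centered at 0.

The Pade approximant has numerator coefficients [-78/95, 78/95]; denominator coefficients [1, -1/5].

Taylor coefficients needed (expand at 0): a_0 = -78/95, a_1 = 312/475, a_2 = 312/2375.
Write the denominator as Q(μ) = 1 + q1*μ. Requiring Q*f - P = O(μ^3) with deg P <= 1 kills the coefficients of μ^2..μ^2 in Q*f:
  μ^2: a_2 + q1*a_1 = 0, i.e. 312/2375 + (312/475)*q1 = 0.
Solving this linear system: q1 = -1/5.
The numerator is Q*f truncated at degree 1: P0 = a_0 = -78/95; P1 = a_1 + q1*a_0 = 78/95.


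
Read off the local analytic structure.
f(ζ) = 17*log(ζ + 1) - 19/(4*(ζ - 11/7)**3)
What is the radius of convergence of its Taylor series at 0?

The radius of convergence is 1.

Denominator factor (ζ - 11/7)^3: pole of order 3 at 11/7, modulus 11/7.
Branch term (17)*log(1 - ζ/(-1)): its argument vanishes at ζ = -1, a logarithmic branch point, modulus 1.
The radius of convergence is the smallest modulus among the singular points: 1.


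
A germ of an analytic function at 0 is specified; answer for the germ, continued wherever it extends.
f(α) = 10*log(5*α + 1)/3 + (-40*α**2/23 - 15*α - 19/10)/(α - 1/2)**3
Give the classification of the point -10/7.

The point is a regular point.

Denominator factors: α - 1/2 = -27/14 at α = -10/7 — none vanishes.
Branch term log(1 - α/(-1/5)): argument at -10/7 is -43/7, nonzero, so -10/7 is not its branch point (a point on a principal cut is still regular for the continued germ).
So the germ continues analytically to -10/7.


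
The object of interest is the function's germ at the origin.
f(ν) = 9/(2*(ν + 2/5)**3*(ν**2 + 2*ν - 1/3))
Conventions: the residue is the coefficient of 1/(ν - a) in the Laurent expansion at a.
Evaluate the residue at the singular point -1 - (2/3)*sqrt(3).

The residue is 9163125/1556068 - (9932625/3112136)*sqrt(3).

The factor ν**2 + 2*ν - 1/3 splits as (ν - a)(ν - a') with a = -1 - (2/3)*sqrt(3), a' = -1 + (2/3)*sqrt(3). At the order-1 pole a set g(ν) = (ν - a)*f(ν) = [9/(2*(ν + 2/5)**3)] / (ν - a').
Simple pole: residue = g(a) at a = -1 - (2/3)*sqrt(3), which is 9163125/1556068 - (9932625/3112136)*sqrt(3).


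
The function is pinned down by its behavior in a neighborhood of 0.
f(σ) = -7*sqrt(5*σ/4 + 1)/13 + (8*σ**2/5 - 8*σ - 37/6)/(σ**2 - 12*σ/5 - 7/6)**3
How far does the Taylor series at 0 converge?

Denominator factor (σ**2 - 12*σ/5 - 7/6)^3: discriminant 782/75, real irrational roots 6/5 + (1/30)*sqrt(2346) and 6/5 - (1/30)*sqrt(2346); poles of order 3, moduli 6/5 + (1/30)*sqrt(2346) and -6/5 + (1/30)*sqrt(2346).
Branch term (-7/13)*sqrt(1 - σ/(-4/5)): its argument vanishes at σ = -4/5, a square-root branch point, modulus 4/5.
The radius of convergence is the smallest modulus among the singular points: -6/5 + (1/30)*sqrt(2346).

The radius of convergence is -6/5 + (1/30)*sqrt(2346).


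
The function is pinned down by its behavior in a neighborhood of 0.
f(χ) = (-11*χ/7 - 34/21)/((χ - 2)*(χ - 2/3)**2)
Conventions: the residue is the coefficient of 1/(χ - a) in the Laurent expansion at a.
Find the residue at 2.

At the order-1 pole 2 set g(χ) = (χ - (2))*f(χ) = (-11*χ/7 - 34/21)/(χ - 2/3)**2.
Simple pole: residue = g(a) at a = 2, which is -75/28.

The residue is -75/28.


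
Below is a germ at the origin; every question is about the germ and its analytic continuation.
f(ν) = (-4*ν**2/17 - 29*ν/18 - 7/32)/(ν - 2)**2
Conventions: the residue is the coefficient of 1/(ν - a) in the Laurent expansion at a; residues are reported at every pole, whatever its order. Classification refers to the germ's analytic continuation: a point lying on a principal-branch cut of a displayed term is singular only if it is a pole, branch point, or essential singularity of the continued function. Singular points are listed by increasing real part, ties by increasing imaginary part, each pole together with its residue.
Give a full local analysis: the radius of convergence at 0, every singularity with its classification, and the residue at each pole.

Radius of convergence at 0: 2.
At 2: a pole of order 2; residue -781/306.

Denominator factor (ν - 2)^2: pole of order 2 at 2, modulus 2.
The radius of convergence is the smallest modulus among the singular points: 2.
At the order-2 pole 2 set g(ν) = (ν - (2))^2*f(ν) = -4*ν**2/17 - 29*ν/18 - 7/32.
Order-2 pole: residue = g'(a); g'(2) = -781/306, so the residue is -781/306.


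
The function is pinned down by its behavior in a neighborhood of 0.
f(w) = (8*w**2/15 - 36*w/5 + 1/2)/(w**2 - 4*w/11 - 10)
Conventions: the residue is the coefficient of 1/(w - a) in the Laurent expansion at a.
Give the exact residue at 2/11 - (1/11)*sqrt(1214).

The factor w**2 - 4*w/11 - 10 splits as (w - a)(w - a') with a = 2/11 - (1/11)*sqrt(1214), a' = 2/11 + (1/11)*sqrt(1214). At the order-1 pole a set g(w) = (w - a)*f(w) = [8*w**2/15 - 36*w/5 + 1/2] / (w - a').
Simple pole: residue = g(a) at a = 2/11 - (1/11)*sqrt(1214), which is -578/165 - (5517/267080)*sqrt(1214).

The residue is -578/165 - (5517/267080)*sqrt(1214).


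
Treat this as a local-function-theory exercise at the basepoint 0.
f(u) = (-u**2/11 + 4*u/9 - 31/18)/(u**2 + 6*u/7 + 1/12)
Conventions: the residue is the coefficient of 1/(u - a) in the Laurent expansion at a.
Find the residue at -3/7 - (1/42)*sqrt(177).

The residue is 181/693 + (37615/163548)*sqrt(177).

The factor u**2 + 6*u/7 + 1/12 splits as (u - a)(u - a') with a = -3/7 - (1/42)*sqrt(177), a' = -3/7 + (1/42)*sqrt(177). At the order-1 pole a set g(u) = (u - a)*f(u) = [-u**2/11 + 4*u/9 - 31/18] / (u - a').
Simple pole: residue = g(a) at a = -3/7 - (1/42)*sqrt(177), which is 181/693 + (37615/163548)*sqrt(177).


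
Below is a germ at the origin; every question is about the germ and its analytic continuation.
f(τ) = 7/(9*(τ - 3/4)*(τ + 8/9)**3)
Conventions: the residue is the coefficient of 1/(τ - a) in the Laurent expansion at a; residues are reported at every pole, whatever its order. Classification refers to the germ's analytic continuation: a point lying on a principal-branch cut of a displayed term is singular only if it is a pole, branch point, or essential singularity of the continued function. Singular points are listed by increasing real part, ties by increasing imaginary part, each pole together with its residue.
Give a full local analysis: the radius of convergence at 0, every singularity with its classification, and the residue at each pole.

Radius of convergence at 0: 3/4.
At -8/9: a pole of order 3; residue -36288/205379.
At 3/4: a pole of order 1; residue 36288/205379.

Denominator factor (τ + 8/9)^3: pole of order 3 at -8/9, modulus 8/9.
Denominator factor (τ - 3/4): pole of order 1 at 3/4, modulus 3/4.
The radius of convergence is the smallest modulus among the singular points: 3/4.
At the order-3 pole -8/9 set g(τ) = (τ - (-8/9))^3*f(τ) = 7/(9*(τ - 3/4)).
Order-3 pole: residue = g''(a)/2; g''(-8/9) = -72576/205379, so the residue is -36288/205379.
At the order-1 pole 3/4 set g(τ) = (τ - (3/4))*f(τ) = 7/(9*(τ + 8/9)**3).
Simple pole: residue = g(a) at a = 3/4, which is 36288/205379.
List the singular points by increasing real part (a conjugate pair: the negative imaginary part first).


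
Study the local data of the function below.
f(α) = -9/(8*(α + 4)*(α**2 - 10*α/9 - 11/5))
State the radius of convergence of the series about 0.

Denominator factor (α**2 - 10*α/9 - 11/5): discriminant 4064/405, real irrational roots 5/9 + (2/45)*sqrt(1270) and 5/9 - (2/45)*sqrt(1270); poles of order 1, moduli 5/9 + (2/45)*sqrt(1270) and -5/9 + (2/45)*sqrt(1270).
Denominator factor (α + 4): pole of order 1 at -4, modulus 4.
The radius of convergence is the smallest modulus among the singular points: -5/9 + (2/45)*sqrt(1270).

The radius of convergence is -5/9 + (2/45)*sqrt(1270).


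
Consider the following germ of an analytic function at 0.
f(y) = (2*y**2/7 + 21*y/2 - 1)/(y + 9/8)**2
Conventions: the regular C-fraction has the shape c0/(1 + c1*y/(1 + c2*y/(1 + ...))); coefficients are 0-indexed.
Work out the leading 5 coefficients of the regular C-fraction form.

The regular C-fraction coefficients are [-64/81, 221/18, -294823/27846, 248912672/4104820629, 7956/294823].

Taylor coefficients (expand at 0): a_0 = -64/81, a_1 = 7072/729, a_2 = -251008/15309, a_3 = 8880128/413343, a_4 = -93888512/3720087.
c0 = a_0 = -64/81. Peel one level at a time: if S = 1 + c*y/S' with S'(0) = 1, then c is the y-coefficient of S and S' = c*y/(S - 1).
S_1 = c0/f = 1 + (221/18)*y + (294823/2268)*y^2 + ...; c1 = 221/18.
S_2 = c1*y/(S_1 - 1) = 1 + (-294823/27846)*y + (124456336/193849929)*y^2 + ...; c2 = -294823/27846.
S_3 = c2*y/(S_2 - 1) = 1 + (248912672/4104820629)*y + (-995650688/608444209303)*y^2 + ...; c3 = 248912672/4104820629.
S_4 = c3*y/(S_3 - 1) = 1 + (7956/294823)*y + ...; c4 = 7956/294823.


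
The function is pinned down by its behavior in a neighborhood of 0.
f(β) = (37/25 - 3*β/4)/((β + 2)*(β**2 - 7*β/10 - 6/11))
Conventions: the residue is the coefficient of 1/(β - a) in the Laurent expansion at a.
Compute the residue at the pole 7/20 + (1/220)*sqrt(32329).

The factor β**2 - 7*β/10 - 6/11 splits as (β - a)(β - a') with a = 7/20 + (1/220)*sqrt(32329), a' = 7/20 - (1/220)*sqrt(32329). At the order-1 pole a set g(β) = (β - a)*f(β) = [(37/25 - 3*β/4)/(β + 2)] / (β - a').
Simple pole: residue = g(a) at a = 7/20 + (1/220)*sqrt(32329), which is -1639/5340 + (36983/15694260)*sqrt(32329).

The residue is -1639/5340 + (36983/15694260)*sqrt(32329).


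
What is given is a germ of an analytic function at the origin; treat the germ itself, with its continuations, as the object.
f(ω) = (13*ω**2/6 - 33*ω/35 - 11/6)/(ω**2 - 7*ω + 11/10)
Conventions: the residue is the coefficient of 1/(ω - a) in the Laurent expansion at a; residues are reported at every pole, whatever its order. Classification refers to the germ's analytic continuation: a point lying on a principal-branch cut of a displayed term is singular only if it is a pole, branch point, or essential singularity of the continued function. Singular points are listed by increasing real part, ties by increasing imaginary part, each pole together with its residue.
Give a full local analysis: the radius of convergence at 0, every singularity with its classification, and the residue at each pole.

Radius of convergence at 0: 7/2 - (1/10)*sqrt(1115).
At 7/2 - (1/10)*sqrt(1115): a pole of order 1; residue 2987/420 - (1367/6690)*sqrt(1115).
At 7/2 + (1/10)*sqrt(1115): a pole of order 1; residue 2987/420 + (1367/6690)*sqrt(1115).


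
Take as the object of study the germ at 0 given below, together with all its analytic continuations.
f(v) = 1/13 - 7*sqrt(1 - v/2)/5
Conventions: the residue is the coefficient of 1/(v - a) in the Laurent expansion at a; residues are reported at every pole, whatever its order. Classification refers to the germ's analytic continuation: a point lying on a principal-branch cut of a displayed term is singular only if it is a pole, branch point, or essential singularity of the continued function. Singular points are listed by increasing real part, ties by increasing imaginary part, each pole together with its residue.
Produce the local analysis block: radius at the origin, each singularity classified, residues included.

Branch term (-7/5)*sqrt(1 - v/(2)): its argument vanishes at v = 2, a square-root branch point, modulus 2.
The radius of convergence is the smallest modulus among the singular points: 2.

Radius of convergence at 0: 2.
At 2: an algebraic (square-root) branch point.


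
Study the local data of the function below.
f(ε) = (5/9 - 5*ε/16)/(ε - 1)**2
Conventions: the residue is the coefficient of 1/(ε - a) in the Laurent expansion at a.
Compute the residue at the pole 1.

At the order-2 pole 1 set g(ε) = (ε - (1))^2*f(ε) = 5/9 - 5*ε/16.
Order-2 pole: residue = g'(a); g'(1) = -5/16, so the residue is -5/16.

The residue is -5/16.


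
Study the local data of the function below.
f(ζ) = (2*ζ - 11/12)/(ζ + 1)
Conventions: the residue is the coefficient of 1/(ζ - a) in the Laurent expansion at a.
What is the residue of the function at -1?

The residue is -35/12.

At the order-1 pole -1 set g(ζ) = (ζ - (-1))*f(ζ) = 2*ζ - 11/12.
Simple pole: residue = g(a) at a = -1, which is -35/12.


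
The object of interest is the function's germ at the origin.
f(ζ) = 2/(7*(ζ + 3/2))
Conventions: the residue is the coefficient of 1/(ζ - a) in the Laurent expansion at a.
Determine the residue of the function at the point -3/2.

The residue is 2/7.

At the order-1 pole -3/2 set g(ζ) = (ζ - (-3/2))*f(ζ) = 2/7.
Simple pole: residue = g(a) at a = -3/2, which is 2/7.


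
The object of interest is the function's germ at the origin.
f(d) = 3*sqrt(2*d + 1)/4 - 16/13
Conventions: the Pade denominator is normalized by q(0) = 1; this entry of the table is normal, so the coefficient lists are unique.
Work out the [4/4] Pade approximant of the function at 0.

The Pade approximant has numerator coefficients [-25/52, -97/104, 93/208, 265/208, 287/832]; denominator coefficients [1, 7/2, 15/4, 5/4, 1/16].

Taylor coefficients needed (expand at 0): a_0 = -25/52, a_1 = 3/4, a_2 = -3/8, a_3 = 3/8, a_4 = -15/32, a_5 = 21/32, a_6 = -63/64, a_7 = 99/64, a_8 = -1287/512.
Write the denominator as Q(d) = 1 + q1*d + q2*d^2 + q3*d^3 + q4*d^4. Requiring Q*f - P = O(d^9) with deg P <= 4 kills the coefficients of d^5..d^8 in Q*f:
  d^5: a_5 + q1*a_4 + q2*a_3 + q3*a_2 + q4*a_1 = 0, i.e. 21/32 + (-15/32)*q1 + (3/8)*q2 + (-3/8)*q3 + (3/4)*q4 = 0.
  d^6: a_6 + q1*a_5 + q2*a_4 + q3*a_3 + q4*a_2 = 0, i.e. -63/64 + (21/32)*q1 + (-15/32)*q2 + (3/8)*q3 + (-3/8)*q4 = 0.
  d^7: a_7 + q1*a_6 + q2*a_5 + q3*a_4 + q4*a_3 = 0, i.e. 99/64 + (-63/64)*q1 + (21/32)*q2 + (-15/32)*q3 + (3/8)*q4 = 0.
  d^8: a_8 + q1*a_7 + q2*a_6 + q3*a_5 + q4*a_4 = 0, i.e. -1287/512 + (99/64)*q1 + (-63/64)*q2 + (21/32)*q3 + (-15/32)*q4 = 0.
Solving this linear system: q1 = 7/2, q2 = 15/4, q3 = 5/4, q4 = 1/16.
The numerator is Q*f truncated at degree 4: P0 = a_0 = -25/52; P1 = a_1 + q1*a_0 = -97/104; P2 = a_2 + q1*a_1 + q2*a_0 = 93/208; P3 = a_3 + q1*a_2 + q2*a_1 + q3*a_0 = 265/208; P4 = a_4 + q1*a_3 + q2*a_2 + q3*a_1 + q4*a_0 = 287/832.


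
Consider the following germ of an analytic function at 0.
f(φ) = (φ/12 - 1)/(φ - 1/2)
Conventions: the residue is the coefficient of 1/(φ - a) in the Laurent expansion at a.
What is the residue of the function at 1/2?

At the order-1 pole 1/2 set g(φ) = (φ - (1/2))*f(φ) = φ/12 - 1.
Simple pole: residue = g(a) at a = 1/2, which is -23/24.

The residue is -23/24.


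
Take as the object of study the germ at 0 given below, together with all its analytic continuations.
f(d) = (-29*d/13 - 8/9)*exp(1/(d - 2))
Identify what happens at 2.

The exponent 1/(d - (2)) has a pole at 2, so exp(1/(d - (2))) takes every nonzero value near it: an essential singularity (not a pole of any order).

The point is an essential singularity.


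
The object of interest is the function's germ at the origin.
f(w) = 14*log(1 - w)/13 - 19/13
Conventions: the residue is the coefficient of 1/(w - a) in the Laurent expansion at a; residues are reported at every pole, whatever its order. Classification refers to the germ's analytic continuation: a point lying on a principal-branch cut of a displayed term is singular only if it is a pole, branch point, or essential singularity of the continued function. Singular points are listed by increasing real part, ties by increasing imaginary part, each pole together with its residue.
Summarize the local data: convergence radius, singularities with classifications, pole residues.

Radius of convergence at 0: 1.
At 1: a logarithmic branch point.

Branch term (14/13)*log(1 - w/(1)): its argument vanishes at w = 1, a logarithmic branch point, modulus 1.
The radius of convergence is the smallest modulus among the singular points: 1.


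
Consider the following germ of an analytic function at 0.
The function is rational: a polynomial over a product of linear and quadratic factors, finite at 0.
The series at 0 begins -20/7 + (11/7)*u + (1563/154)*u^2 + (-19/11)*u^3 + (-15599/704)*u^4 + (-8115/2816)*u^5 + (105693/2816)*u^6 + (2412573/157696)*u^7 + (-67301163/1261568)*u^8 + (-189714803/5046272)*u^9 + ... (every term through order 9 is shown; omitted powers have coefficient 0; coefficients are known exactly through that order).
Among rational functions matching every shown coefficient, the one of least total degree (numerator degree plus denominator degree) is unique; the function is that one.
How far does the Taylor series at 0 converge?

No rational of total degree below 8 reproduces all 10 coefficients; solving the [2/6] Pade equations on them gives f(u) = (-3*u**2/22 + 26*u/7 - 20/7)/(u**2 - u/4 + 1)**3, whose expansion matches every shown term.
Denominator factor (u**2 - u/4 + 1)^3: discriminant -63/16, complex-conjugate roots (1/8) + ((3/8)*sqrt(7))*i and (1/8) - ((3/8)*sqrt(7))*i; poles of order 3, moduli 1 and 1.
The radius of convergence is the smallest modulus among the singular points: 1.

The radius of convergence is 1.


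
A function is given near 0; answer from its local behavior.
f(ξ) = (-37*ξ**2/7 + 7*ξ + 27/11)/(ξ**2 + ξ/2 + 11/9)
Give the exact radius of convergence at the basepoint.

Denominator factor (ξ**2 + ξ/2 + 11/9): discriminant -167/36, complex-conjugate roots (-1/4) + ((1/12)*sqrt(167))*i and (-1/4) - ((1/12)*sqrt(167))*i; poles of order 1, moduli (1/3)*sqrt(11) and (1/3)*sqrt(11).
The radius of convergence is the smallest modulus among the singular points: (1/3)*sqrt(11).

The radius of convergence is (1/3)*sqrt(11).


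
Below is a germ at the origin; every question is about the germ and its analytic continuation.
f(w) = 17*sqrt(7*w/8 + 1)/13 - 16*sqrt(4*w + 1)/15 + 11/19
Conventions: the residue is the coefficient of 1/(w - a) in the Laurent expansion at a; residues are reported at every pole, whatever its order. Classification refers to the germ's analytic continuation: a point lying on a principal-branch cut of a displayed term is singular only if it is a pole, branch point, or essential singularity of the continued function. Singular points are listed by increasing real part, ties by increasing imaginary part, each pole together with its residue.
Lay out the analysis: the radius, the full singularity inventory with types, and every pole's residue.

Radius of convergence at 0: 1/4.
At -8/7: an algebraic (square-root) branch point.
At -1/4: an algebraic (square-root) branch point.

Branch term (-16/15)*sqrt(1 - w/(-1/4)): its argument vanishes at w = -1/4, a square-root branch point, modulus 1/4.
Branch term (17/13)*sqrt(1 - w/(-8/7)): its argument vanishes at w = -8/7, a square-root branch point, modulus 8/7.
The radius of convergence is the smallest modulus among the singular points: 1/4.
List the singular points by increasing real part (a conjugate pair: the negative imaginary part first).


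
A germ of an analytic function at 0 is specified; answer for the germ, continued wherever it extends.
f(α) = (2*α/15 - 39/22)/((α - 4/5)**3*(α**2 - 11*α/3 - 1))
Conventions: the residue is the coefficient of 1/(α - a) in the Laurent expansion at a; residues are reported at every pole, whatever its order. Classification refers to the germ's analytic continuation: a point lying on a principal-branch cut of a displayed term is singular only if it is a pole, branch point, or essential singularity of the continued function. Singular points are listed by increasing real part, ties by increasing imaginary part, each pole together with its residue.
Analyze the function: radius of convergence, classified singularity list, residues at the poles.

Radius of convergence at 0: -11/6 + (1/6)*sqrt(157).
At 11/6 - (1/6)*sqrt(157): a pole of order 1; residue -62696325/331522906 - (372359775/26024548121)*sqrt(157).
At 4/5: a pole of order 3; residue 62696325/165761453.
At 11/6 + (1/6)*sqrt(157): a pole of order 1; residue -62696325/331522906 + (372359775/26024548121)*sqrt(157).


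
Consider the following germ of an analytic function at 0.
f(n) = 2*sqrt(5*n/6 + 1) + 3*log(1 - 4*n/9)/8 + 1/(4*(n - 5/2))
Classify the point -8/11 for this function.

Denominator factors: n - 5/2 = -71/22 at n = -8/11 — none vanishes.
Branch term log(1 - n/(9/4)): argument at -8/11 is 131/99, nonzero, so -8/11 is not its branch point (a point on a principal cut is still regular for the continued germ).
Branch term sqrt(1 - n/(-6/5)): argument at -8/11 is 13/33, nonzero, so -8/11 is not its branch point (a point on a principal cut is still regular for the continued germ).
So the germ continues analytically to -8/11.

The point is a regular point.


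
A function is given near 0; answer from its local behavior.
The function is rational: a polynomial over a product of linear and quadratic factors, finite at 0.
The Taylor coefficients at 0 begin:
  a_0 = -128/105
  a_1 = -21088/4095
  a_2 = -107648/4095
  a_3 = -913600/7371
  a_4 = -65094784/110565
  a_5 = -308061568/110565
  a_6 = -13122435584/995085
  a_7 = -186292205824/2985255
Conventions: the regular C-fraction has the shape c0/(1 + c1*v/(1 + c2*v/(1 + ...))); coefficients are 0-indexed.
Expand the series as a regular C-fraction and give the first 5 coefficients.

The regular C-fraction coefficients are [-128/105, -659/156, -90503/102804, 404363128/178924431, -508678371378/351885347821].

Taylor coefficients (read off): a_0 = -128/105, a_1 = -21088/4095, a_2 = -107648/4095, a_3 = -913600/7371, a_4 = -65094784/110565.
c0 = a_0 = -128/105. Peel one level at a time: if S = 1 + c*v/S' with S'(0) = 1, then c is the v-coefficient of S and S' = c*v/(S - 1).
S_1 = c0/f = 1 + (-659/156)*v + (-90503/24336)*v^2 + ...; c1 = -659/156.
S_2 = c1*v/(S_1 - 1) = 1 + (-90503/102804)*v + (7776214/3908529)*v^2 + ...; c2 = -90503/102804.
S_3 = c2*v/(S_2 - 1) = 1 + (404363128/178924431)*v + (26759003856/8190793009)*v^2 + ...; c3 = 404363128/178924431.
S_4 = c3*v/(S_3 - 1) = 1 + (-508678371378/351885347821)*v + ...; c4 = -508678371378/351885347821.


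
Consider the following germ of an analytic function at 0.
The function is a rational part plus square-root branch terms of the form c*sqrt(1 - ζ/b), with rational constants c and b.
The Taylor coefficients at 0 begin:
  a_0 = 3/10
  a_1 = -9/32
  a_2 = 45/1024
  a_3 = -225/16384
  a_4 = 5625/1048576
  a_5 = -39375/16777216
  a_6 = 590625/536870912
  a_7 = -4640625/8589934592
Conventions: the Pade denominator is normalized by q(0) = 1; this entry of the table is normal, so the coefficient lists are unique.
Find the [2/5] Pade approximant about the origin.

The Pade approximant has numerator coefficients [3/10, -243/2480, -25551/222208]; denominator coefficients [1, 303/496, 2385/55552, -3075/888832, 62625/113770496, -204375/1820327936].

Taylor coefficients needed (read off): a_0 = 3/10, a_1 = -9/32, a_2 = 45/1024, a_3 = -225/16384, a_4 = 5625/1048576, a_5 = -39375/16777216, a_6 = 590625/536870912, a_7 = -4640625/8589934592.
Write the denominator as Q(ζ) = 1 + q1*ζ + q2*ζ^2 + q3*ζ^3 + q4*ζ^4 + q5*ζ^5. Requiring Q*f - P = O(ζ^8) with deg P <= 2 kills the coefficients of ζ^3..ζ^7 in Q*f:
  ζ^3: a_3 + q1*a_2 + q2*a_1 + q3*a_0 = 0, i.e. -225/16384 + (45/1024)*q1 + (-9/32)*q2 + (3/10)*q3 = 0.
  ζ^4: a_4 + q1*a_3 + q2*a_2 + q3*a_1 + q4*a_0 = 0, i.e. 5625/1048576 + (-225/16384)*q1 + (45/1024)*q2 + (-9/32)*q3 + (3/10)*q4 = 0.
  ζ^5: a_5 + q1*a_4 + q2*a_3 + q3*a_2 + q4*a_1 + q5*a_0 = 0, i.e. -39375/16777216 + (5625/1048576)*q1 + (-225/16384)*q2 + (45/1024)*q3 + (-9/32)*q4 + (3/10)*q5 = 0.
  ζ^6: a_6 + q1*a_5 + q2*a_4 + q3*a_3 + q4*a_2 + q5*a_1 = 0, i.e. 590625/536870912 + (-39375/16777216)*q1 + (5625/1048576)*q2 + (-225/16384)*q3 + (45/1024)*q4 + (-9/32)*q5 = 0.
  ζ^7: a_7 + q1*a_6 + q2*a_5 + q3*a_4 + q4*a_3 + q5*a_2 = 0, i.e. -4640625/8589934592 + (590625/536870912)*q1 + (-39375/16777216)*q2 + (5625/1048576)*q3 + (-225/16384)*q4 + (45/1024)*q5 = 0.
Solving this linear system: q1 = 303/496, q2 = 2385/55552, q3 = -3075/888832, q4 = 62625/113770496, q5 = -204375/1820327936.
The numerator is Q*f truncated at degree 2: P0 = a_0 = 3/10; P1 = a_1 + q1*a_0 = -243/2480; P2 = a_2 + q1*a_1 + q2*a_0 = -25551/222208.


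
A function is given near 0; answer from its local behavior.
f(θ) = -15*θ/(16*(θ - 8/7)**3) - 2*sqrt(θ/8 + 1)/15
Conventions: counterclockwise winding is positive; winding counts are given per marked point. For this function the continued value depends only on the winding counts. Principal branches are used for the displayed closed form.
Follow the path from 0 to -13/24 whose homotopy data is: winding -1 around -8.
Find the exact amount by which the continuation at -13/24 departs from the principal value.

Continued minus principal equals (1/90)*sqrt(537).

The rational part is single-valued and drops out of the difference; each branch term changes only by its own monodromy.
(-2/15)*sqrt(1 - θ/(-8)): winding -1 is odd, the square root flips sign, contributing -2*(-2/15)*sqrt(1 - (-13/24)/(-8)) = -2*(-2/15)*sqrt(179/192) = (1/90)*sqrt(537).
Summing the contributions at θ = -13/24 gives (1/90)*sqrt(537).


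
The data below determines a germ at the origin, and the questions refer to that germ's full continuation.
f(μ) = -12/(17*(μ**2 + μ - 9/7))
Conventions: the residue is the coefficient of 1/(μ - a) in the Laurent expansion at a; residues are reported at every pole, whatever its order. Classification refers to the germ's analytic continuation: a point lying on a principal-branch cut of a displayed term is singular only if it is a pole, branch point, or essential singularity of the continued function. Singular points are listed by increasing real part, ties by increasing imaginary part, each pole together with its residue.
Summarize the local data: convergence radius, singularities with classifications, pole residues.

Radius of convergence at 0: -1/2 + (1/14)*sqrt(301).
At -1/2 - (1/14)*sqrt(301): a pole of order 1; residue (12/731)*sqrt(301).
At -1/2 + (1/14)*sqrt(301): a pole of order 1; residue -(12/731)*sqrt(301).

Denominator factor (μ**2 + μ - 9/7): discriminant 43/7, real irrational roots -1/2 + (1/14)*sqrt(301) and -1/2 - (1/14)*sqrt(301); poles of order 1, moduli -1/2 + (1/14)*sqrt(301) and 1/2 + (1/14)*sqrt(301).
The radius of convergence is the smallest modulus among the singular points: -1/2 + (1/14)*sqrt(301).
The factor μ**2 + μ - 9/7 splits as (μ - a)(μ - a') with a = -1/2 - (1/14)*sqrt(301), a' = -1/2 + (1/14)*sqrt(301). At the order-1 pole a set g(μ) = (μ - a)*f(μ) = [-12/17] / (μ - a').
Simple pole: residue = g(a) at a = -1/2 - (1/14)*sqrt(301), which is (12/731)*sqrt(301).
The factor μ**2 + μ - 9/7 splits as (μ - a)(μ - a') with a = -1/2 + (1/14)*sqrt(301), a' = -1/2 - (1/14)*sqrt(301). At the order-1 pole a set g(μ) = (μ - a)*f(μ) = [-12/17] / (μ - a').
Simple pole: residue = g(a) at a = -1/2 + (1/14)*sqrt(301), which is -(12/731)*sqrt(301).
List the singular points by increasing real part (a conjugate pair: the negative imaginary part first).


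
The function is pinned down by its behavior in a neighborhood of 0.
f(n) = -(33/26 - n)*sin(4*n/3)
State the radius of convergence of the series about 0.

The radius of convergence is infinite.

The factor -sin(4*n/3) is entire and contributes no finite singular point.
The polynomial part has no poles.
No finite singular points: the Taylor series at 0 converges everywhere.


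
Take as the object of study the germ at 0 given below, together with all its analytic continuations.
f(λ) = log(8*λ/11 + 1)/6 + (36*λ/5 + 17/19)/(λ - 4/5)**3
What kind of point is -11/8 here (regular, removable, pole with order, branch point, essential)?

The term (1/6)*log(1 - λ/(-11/8)) has argument 1 - -11/8/(-11/8) = 0 at -11/8: a logarithmic (infinitely-sheeted) branch point; the remaining terms are analytic or single-valued there.

The point is a logarithmic branch point.


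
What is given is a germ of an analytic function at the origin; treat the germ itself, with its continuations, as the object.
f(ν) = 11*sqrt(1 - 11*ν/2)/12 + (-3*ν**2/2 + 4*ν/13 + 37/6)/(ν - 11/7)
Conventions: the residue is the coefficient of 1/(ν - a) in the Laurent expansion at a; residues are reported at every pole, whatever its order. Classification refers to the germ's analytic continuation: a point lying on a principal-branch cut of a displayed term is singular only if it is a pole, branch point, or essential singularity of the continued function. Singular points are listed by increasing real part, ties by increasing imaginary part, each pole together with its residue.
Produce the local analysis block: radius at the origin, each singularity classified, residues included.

Denominator factor (ν - 11/7): pole of order 1 at 11/7, modulus 11/7.
Branch term (11/12)*sqrt(1 - ν/(2/11)): its argument vanishes at ν = 2/11, a square-root branch point, modulus 2/11.
The radius of convergence is the smallest modulus among the singular points: 2/11.
The branch term is analytic at 11/7 and contributes nothing to the residue; only the rational part matters.
At the order-1 pole 11/7 set g(ν) = (ν - (11/7))*(rational part) = -3*ν**2/2 + 4*ν/13 + 37/6.
Simple pole: residue = g(a) at a = 11/7, which is 5630/1911.
List the singular points by increasing real part (a conjugate pair: the negative imaginary part first).

Radius of convergence at 0: 2/11.
At 2/11: an algebraic (square-root) branch point.
At 11/7: a pole of order 1; residue 5630/1911.


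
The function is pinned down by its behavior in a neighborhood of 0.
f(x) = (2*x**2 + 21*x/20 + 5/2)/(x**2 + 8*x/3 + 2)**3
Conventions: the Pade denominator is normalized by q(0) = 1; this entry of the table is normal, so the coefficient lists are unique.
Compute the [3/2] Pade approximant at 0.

The Pade approximant has numerator coefficients [5/16, -1235631413/3838375520, 40268725613/126666392160, -59002056589/325713579840]; denominator coefficients [1, 61171024/23989847, 1471855727/791664951].

Taylor coefficients needed (expand at 0): a_0 = 5/16, a_1 = -179/160, a_2 = 1243/480, a_3 = -8129/1728, a_4 = 31021/4320, a_5 = -247897/25920.
Write the denominator as Q(x) = 1 + q1*x + q2*x^2. Requiring Q*f - P = O(x^6) with deg P <= 3 kills the coefficients of x^4..x^5 in Q*f:
  x^4: a_4 + q1*a_3 + q2*a_2 = 0, i.e. 31021/4320 + (-8129/1728)*q1 + (1243/480)*q2 = 0.
  x^5: a_5 + q1*a_4 + q2*a_3 = 0, i.e. -247897/25920 + (31021/4320)*q1 + (-8129/1728)*q2 = 0.
Solving this linear system: q1 = 61171024/23989847, q2 = 1471855727/791664951.
The numerator is Q*f truncated at degree 3: P0 = a_0 = 5/16; P1 = a_1 + q1*a_0 = -1235631413/3838375520; P2 = a_2 + q1*a_1 + q2*a_0 = 40268725613/126666392160; P3 = a_3 + q1*a_2 + q2*a_1 = -59002056589/325713579840.
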